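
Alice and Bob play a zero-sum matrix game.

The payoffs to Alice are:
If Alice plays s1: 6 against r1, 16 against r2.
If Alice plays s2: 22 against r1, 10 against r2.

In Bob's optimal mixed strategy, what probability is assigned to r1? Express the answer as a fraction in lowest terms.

Row minima are 6 and 10, so Alice's maximin is 10; column maxima are 22 and 16, so Bob's minimax is 16. These differ, so the equilibrium is in mixed strategies.
Let Bob play r1 with probability q. Alice is indifferent when 6q + 16(1−q) = 22q + 10(1−q), giving q = 3/11.

3/11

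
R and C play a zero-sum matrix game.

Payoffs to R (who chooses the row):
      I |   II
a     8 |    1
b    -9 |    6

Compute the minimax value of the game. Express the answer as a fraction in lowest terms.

Row minima are 1 and -9, so R's maximin is 1; column maxima are 8 and 6, so C's minimax is 6. These differ, so the equilibrium is in mixed strategies.
Let R play a with probability p. C is indifferent when 8p − 9(1−p) = p + 6(1−p), giving p = 15/22.
Let C play I with probability q. R is indifferent when 8q + (1−q) = −9q + 6(1−q), giving q = 5/22.
The value is 8·(5/22) + (1)·(17/22) = 57/22.

57/22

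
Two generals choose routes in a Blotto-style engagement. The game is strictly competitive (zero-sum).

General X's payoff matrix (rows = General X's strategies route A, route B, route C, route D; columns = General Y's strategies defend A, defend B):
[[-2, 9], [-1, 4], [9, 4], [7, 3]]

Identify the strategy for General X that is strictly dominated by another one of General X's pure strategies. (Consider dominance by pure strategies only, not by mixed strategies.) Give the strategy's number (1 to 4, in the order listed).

4

Compare route D with route C: 9 > 7, 4 > 3.
So route C strictly dominates route D for General X; route D is strictly dominated.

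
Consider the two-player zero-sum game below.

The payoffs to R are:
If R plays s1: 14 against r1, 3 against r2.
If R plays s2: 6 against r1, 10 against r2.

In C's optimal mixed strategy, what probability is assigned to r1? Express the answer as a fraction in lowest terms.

Row minima are 3 and 6, so R's maximin is 6; column maxima are 14 and 10, so C's minimax is 10. These differ, so the equilibrium is in mixed strategies.
Let C play r1 with probability q. R is indifferent when 14q + 3(1−q) = 6q + 10(1−q), giving q = 7/15.

7/15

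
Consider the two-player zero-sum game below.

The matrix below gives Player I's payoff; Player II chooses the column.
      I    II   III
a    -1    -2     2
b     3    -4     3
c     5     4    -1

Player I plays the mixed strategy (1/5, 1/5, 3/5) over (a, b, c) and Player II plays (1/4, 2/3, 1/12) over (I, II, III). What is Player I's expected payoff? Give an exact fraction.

Against (1/4, 2/3, 1/12), each row's expected payoff is a: -17/12; b: -5/3; c: 23/6.
Taking the (1/5, 1/5, 3/5)-weighted average: (1/5)·(-17/12) + (1/5)·(-5/3) + (3/5)·(23/6) = 101/60.

101/60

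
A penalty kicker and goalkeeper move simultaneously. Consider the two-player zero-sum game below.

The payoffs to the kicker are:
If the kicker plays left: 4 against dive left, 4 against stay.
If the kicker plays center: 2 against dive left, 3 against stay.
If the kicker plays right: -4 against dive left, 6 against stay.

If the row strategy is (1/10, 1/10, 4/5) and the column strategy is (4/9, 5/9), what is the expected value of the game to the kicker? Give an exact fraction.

Against (4/9, 5/9), each row's expected payoff is left: 4; center: 23/9; right: 14/9.
Taking the (1/10, 1/10, 4/5)-weighted average: (1/10)·(4) + (1/10)·(23/9) + (4/5)·(14/9) = 19/10.

19/10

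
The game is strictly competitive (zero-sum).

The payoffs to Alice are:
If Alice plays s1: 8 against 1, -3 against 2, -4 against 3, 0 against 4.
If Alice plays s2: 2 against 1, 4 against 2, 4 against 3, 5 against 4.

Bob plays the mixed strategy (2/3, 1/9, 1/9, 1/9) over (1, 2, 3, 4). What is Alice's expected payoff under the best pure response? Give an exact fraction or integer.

s1: (8)·(2/3) + (-3)·(1/9) + (-4)·(1/9) + (0)·(1/9) = 41/9.
s2: (2)·(2/3) + (4)·(1/9) + (4)·(1/9) + (5)·(1/9) = 25/9.
The best pure response is s1 with expected payoff 41/9.

41/9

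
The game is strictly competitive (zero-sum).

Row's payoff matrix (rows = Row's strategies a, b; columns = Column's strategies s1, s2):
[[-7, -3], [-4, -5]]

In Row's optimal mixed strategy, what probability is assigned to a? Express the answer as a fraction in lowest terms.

1/5

Row minima are -7 and -5, so Row's maximin is -5; column maxima are -4 and -3, so Column's minimax is -4. These differ, so the equilibrium is in mixed strategies.
Let Row play a with probability p. Column is indifferent when −7p − 4(1−p) = −3p − 5(1−p), giving p = 1/5.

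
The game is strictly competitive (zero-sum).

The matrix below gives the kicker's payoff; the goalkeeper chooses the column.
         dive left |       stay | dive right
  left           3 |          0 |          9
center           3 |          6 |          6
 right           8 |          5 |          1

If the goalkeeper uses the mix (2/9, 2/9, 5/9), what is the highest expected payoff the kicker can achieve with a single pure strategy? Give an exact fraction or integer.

17/3

left: (3)·(2/9) + (0)·(2/9) + (9)·(5/9) = 17/3.
center: (3)·(2/9) + (6)·(2/9) + (6)·(5/9) = 16/3.
right: (8)·(2/9) + (5)·(2/9) + (1)·(5/9) = 31/9.
The best pure response is left with expected payoff 17/3.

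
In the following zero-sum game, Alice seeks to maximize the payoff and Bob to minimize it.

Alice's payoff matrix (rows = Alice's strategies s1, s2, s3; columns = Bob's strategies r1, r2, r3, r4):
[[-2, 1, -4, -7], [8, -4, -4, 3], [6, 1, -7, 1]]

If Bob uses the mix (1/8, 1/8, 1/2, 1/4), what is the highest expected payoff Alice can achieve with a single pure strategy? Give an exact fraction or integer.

-3/4

s1: (-2)·(1/8) + (1)·(1/8) + (-4)·(1/2) + (-7)·(1/4) = -31/8.
s2: (8)·(1/8) + (-4)·(1/8) + (-4)·(1/2) + (3)·(1/4) = -3/4.
s3: (6)·(1/8) + (1)·(1/8) + (-7)·(1/2) + (1)·(1/4) = -19/8.
The best pure response is s2 with expected payoff -3/4.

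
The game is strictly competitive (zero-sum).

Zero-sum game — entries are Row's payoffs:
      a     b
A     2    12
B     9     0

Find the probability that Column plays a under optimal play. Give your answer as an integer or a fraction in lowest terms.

12/19

Row minima are 2 and 0, so Row's maximin is 2; column maxima are 9 and 12, so Column's minimax is 9. These differ, so the equilibrium is in mixed strategies.
Let Column play a with probability q. Row is indifferent when 2q + 12(1−q) = 9q, giving q = 12/19.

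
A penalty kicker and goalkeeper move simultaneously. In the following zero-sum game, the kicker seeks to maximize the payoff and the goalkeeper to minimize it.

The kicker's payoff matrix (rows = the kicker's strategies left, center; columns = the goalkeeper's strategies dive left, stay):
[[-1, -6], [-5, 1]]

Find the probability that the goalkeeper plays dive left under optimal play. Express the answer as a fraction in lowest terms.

7/11

Row minima are -6 and -5, so the kicker's maximin is -5; column maxima are -1 and 1, so the goalkeeper's minimax is -1. These differ, so the equilibrium is in mixed strategies.
Let the goalkeeper play dive left with probability q. The kicker is indifferent when −q − 6(1−q) = −5q + (1−q), giving q = 7/11.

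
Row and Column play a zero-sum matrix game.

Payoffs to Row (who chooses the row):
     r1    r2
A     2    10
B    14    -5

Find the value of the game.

50/9

Row minima are 2 and -5, so Row's maximin is 2; column maxima are 14 and 10, so Column's minimax is 10. These differ, so the equilibrium is in mixed strategies.
Let Row play A with probability p. Column is indifferent when 2p + 14(1−p) = 10p − 5(1−p), giving p = 19/27.
Let Column play r1 with probability q. Row is indifferent when 2q + 10(1−q) = 14q − 5(1−q), giving q = 5/9.
The value is 2·(5/9) + (10)·(4/9) = 50/9.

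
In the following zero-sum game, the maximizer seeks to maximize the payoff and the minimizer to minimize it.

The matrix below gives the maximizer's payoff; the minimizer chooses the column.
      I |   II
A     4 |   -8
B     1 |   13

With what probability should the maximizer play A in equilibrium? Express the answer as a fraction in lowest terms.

1/2

Row minima are -8 and 1, so the maximizer's maximin is 1; column maxima are 4 and 13, so the minimizer's minimax is 4. These differ, so the equilibrium is in mixed strategies.
Let the maximizer play A with probability p. The minimizer is indifferent when 4p + (1−p) = −8p + 13(1−p), giving p = 1/2.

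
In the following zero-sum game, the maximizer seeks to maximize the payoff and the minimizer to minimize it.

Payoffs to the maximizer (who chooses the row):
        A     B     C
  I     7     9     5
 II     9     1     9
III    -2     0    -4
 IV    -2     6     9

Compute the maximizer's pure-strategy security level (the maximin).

The worst-case payoff for each row is I: 5, II: 1, III: -4, IV: -2.
The best of these is 5.

5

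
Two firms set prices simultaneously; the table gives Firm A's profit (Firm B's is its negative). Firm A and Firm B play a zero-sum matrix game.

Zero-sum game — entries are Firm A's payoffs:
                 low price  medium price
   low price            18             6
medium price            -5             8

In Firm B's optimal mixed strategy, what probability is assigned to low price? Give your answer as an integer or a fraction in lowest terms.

Row minima are 6 and -5, so Firm A's maximin is 6; column maxima are 18 and 8, so Firm B's minimax is 8. These differ, so the equilibrium is in mixed strategies.
Let Firm B play low price with probability q. Firm A is indifferent when 18q + 6(1−q) = −5q + 8(1−q), giving q = 2/25.

2/25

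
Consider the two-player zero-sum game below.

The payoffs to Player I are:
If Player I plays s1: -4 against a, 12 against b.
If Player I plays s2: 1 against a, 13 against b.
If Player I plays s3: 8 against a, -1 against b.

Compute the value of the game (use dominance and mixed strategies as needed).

5

Row s1 is strictly dominated by row s2, so Player I never plays it.
The remaining 2×2 game on (s2, s3) × (a, b) has no saddle point. Let Player I play s2 with probability p; indifference gives p + 8(1−p) = 13p − (1−p), so p = 3/7.
Similarly Player II's optimal q on a is 2/3, and the value is 1·(2/3) + (13)·(1/3) = 5.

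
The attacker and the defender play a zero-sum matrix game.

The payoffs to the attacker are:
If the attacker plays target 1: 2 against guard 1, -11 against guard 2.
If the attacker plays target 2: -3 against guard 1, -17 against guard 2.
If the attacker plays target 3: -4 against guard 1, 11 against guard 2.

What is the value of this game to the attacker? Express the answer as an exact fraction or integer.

Row target 2 is strictly dominated by row target 1, so the attacker never plays it.
The remaining 2×2 game on (target 1, target 3) × (guard 1, guard 2) has no saddle point. Let the attacker play target 1 with probability p; indifference gives 2p − 4(1−p) = −11p + 11(1−p), so p = 15/28.
Similarly the defender's optimal q on guard 1 is 11/14, and the value is 2·(11/14) + (-11)·(3/14) = -11/14.

-11/14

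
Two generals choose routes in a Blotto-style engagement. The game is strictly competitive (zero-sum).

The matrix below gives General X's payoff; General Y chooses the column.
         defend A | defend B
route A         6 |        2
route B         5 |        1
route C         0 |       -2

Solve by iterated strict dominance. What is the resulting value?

Row route B is strictly dominated by row route A (6>5, 2>1); eliminate route B.
Row route C is strictly dominated by row route A (6>0, 2>-2); eliminate route C.
Column defend A is strictly dominated by defend B for General Y (2<6); eliminate defend A.
Only (route A, defend B) remains, with payoff 2.

2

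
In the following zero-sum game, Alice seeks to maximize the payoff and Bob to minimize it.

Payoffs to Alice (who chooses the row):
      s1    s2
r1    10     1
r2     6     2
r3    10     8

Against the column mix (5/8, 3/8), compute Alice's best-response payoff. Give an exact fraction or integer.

r1: (10)·(5/8) + (1)·(3/8) = 53/8.
r2: (6)·(5/8) + (2)·(3/8) = 9/2.
r3: (10)·(5/8) + (8)·(3/8) = 37/4.
The best pure response is r3 with expected payoff 37/4.

37/4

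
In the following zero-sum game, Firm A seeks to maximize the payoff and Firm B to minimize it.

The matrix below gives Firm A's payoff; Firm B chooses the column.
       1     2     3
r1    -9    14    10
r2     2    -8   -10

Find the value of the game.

Column 2 is strictly dominated by 3 for Firm B (it gives Firm A more in every row).
The remaining 2×2 game on (r1, r2) × (1, 3) has no saddle point. Let Firm A play r1 with probability p; indifference gives −9p + 2(1−p) = 10p − 10(1−p), so p = 12/31.
Similarly Firm B's optimal q on 1 is 20/31, and the value is -9·(20/31) + (10)·(11/31) = -70/31.

-70/31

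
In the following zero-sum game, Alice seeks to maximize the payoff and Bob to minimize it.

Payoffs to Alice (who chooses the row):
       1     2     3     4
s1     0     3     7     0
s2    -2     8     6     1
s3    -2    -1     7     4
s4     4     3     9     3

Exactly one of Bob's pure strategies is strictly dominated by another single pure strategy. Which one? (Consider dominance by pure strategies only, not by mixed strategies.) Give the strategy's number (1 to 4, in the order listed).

Bob prefers columns that give Alice less. Compare 3 with 1: 0 < 7, -2 < 6, -2 < 7, 4 < 9.
So 1 strictly dominates 3 for Bob; 3 is strictly dominated.

3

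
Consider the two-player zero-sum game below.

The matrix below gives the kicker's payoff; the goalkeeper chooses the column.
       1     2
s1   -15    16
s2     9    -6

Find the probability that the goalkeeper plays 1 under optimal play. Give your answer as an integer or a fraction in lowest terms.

11/23

Row minima are -15 and -6, so the kicker's maximin is -6; column maxima are 9 and 16, so the goalkeeper's minimax is 9. These differ, so the equilibrium is in mixed strategies.
Let the goalkeeper play 1 with probability q. The kicker is indifferent when −15q + 16(1−q) = 9q − 6(1−q), giving q = 11/23.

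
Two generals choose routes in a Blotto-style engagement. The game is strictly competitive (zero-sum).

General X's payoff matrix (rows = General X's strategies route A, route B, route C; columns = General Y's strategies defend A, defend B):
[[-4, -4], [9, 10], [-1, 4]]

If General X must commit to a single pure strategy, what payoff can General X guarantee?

9

The worst-case payoff for each row is route A: -4, route B: 9, route C: -1.
The best of these is 9.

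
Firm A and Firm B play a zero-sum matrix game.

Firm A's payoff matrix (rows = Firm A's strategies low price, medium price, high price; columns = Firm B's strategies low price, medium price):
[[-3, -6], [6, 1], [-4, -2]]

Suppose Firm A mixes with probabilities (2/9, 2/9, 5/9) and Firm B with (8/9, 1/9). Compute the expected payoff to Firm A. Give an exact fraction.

Against (8/9, 1/9), each row's expected payoff is low price: -10/3; medium price: 49/9; high price: -34/9.
Taking the (2/9, 2/9, 5/9)-weighted average: (2/9)·(-10/3) + (2/9)·(49/9) + (5/9)·(-34/9) = -44/27.

-44/27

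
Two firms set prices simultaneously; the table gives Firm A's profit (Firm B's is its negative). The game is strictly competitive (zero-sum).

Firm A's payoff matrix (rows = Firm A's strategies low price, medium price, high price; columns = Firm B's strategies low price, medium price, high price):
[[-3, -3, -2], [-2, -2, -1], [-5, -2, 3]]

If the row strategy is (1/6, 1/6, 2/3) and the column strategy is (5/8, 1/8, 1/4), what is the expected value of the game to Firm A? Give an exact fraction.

-5/2

Against (5/8, 1/8, 1/4), each row's expected payoff is low price: -11/4; medium price: -7/4; high price: -21/8.
Taking the (1/6, 1/6, 2/3)-weighted average: (1/6)·(-11/4) + (1/6)·(-7/4) + (2/3)·(-21/8) = -5/2.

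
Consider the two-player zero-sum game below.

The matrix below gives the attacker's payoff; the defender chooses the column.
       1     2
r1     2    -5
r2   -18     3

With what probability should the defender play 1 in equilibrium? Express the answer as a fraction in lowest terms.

2/7

Row minima are -5 and -18, so the attacker's maximin is -5; column maxima are 2 and 3, so the defender's minimax is 2. These differ, so the equilibrium is in mixed strategies.
Let the defender play 1 with probability q. The attacker is indifferent when 2q − 5(1−q) = −18q + 3(1−q), giving q = 2/7.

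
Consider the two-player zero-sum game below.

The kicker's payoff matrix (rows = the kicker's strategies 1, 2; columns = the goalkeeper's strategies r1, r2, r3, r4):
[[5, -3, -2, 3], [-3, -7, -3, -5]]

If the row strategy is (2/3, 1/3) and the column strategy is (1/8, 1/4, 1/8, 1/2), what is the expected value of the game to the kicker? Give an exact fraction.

Against (1/8, 1/4, 1/8, 1/2), each row's expected payoff is 1: 9/8; 2: -5.
Taking the (2/3, 1/3)-weighted average: (2/3)·(9/8) + (1/3)·(-5) = -11/12.

-11/12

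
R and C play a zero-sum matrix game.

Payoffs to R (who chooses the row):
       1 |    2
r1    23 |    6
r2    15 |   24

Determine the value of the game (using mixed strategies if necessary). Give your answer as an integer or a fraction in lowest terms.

231/13

Row minima are 6 and 15, so R's maximin is 15; column maxima are 23 and 24, so C's minimax is 23. These differ, so the equilibrium is in mixed strategies.
Let R play r1 with probability p. C is indifferent when 23p + 15(1−p) = 6p + 24(1−p), giving p = 9/26.
Let C play 1 with probability q. R is indifferent when 23q + 6(1−q) = 15q + 24(1−q), giving q = 9/13.
The value is 23·(9/13) + (6)·(4/13) = 231/13.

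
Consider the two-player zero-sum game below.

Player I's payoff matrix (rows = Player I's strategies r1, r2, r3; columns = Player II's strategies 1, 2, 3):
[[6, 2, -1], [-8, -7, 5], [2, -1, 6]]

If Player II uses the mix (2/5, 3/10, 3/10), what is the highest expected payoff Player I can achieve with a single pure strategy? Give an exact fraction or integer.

r1: (6)·(2/5) + (2)·(3/10) + (-1)·(3/10) = 27/10.
r2: (-8)·(2/5) + (-7)·(3/10) + (5)·(3/10) = -19/5.
r3: (2)·(2/5) + (-1)·(3/10) + (6)·(3/10) = 23/10.
The best pure response is r1 with expected payoff 27/10.

27/10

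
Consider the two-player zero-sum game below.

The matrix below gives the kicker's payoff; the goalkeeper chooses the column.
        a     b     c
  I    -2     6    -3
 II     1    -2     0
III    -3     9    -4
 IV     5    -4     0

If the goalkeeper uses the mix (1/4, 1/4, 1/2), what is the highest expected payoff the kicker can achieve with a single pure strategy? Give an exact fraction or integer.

1/4

I: (-2)·(1/4) + (6)·(1/4) + (-3)·(1/2) = -1/2.
II: (1)·(1/4) + (-2)·(1/4) + (0)·(1/2) = -1/4.
III: (-3)·(1/4) + (9)·(1/4) + (-4)·(1/2) = -1/2.
IV: (5)·(1/4) + (-4)·(1/4) + (0)·(1/2) = 1/4.
The best pure response is IV with expected payoff 1/4.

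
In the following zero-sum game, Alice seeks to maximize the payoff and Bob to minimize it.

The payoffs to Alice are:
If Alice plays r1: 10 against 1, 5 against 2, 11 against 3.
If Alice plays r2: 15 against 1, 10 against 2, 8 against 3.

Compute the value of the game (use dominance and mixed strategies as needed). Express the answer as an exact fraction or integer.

Column 1 is strictly dominated by 2 for Bob (it gives Alice more in every row).
The remaining 2×2 game on (r1, r2) × (2, 3) has no saddle point. Let Alice play r1 with probability p; indifference gives 5p + 10(1−p) = 11p + 8(1−p), so p = 1/4.
Similarly Bob's optimal q on 2 is 3/8, and the value is 5·(3/8) + (11)·(5/8) = 35/4.

35/4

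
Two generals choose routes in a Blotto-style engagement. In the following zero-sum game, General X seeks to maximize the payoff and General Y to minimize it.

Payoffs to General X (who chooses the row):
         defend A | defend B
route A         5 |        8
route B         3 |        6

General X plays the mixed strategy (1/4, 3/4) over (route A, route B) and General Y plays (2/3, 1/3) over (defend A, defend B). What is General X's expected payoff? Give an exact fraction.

9/2

Against (2/3, 1/3), each row's expected payoff is route A: 6; route B: 4.
Taking the (1/4, 3/4)-weighted average: (1/4)·(6) + (3/4)·(4) = 9/2.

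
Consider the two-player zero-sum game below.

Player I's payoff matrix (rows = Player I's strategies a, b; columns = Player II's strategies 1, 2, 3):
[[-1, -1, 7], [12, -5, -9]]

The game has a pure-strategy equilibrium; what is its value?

-1

Row minima: -1, -9 → Player I's maximin is -1.
Column maxima: 12, -1, 7 → Player II's minimax is -1.
They coincide at (a, 2), so the value is -1.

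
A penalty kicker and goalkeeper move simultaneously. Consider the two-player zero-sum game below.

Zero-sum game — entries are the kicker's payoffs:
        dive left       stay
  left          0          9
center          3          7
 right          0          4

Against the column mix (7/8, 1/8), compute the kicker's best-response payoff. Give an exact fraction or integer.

7/2

left: (0)·(7/8) + (9)·(1/8) = 9/8.
center: (3)·(7/8) + (7)·(1/8) = 7/2.
right: (0)·(7/8) + (4)·(1/8) = 1/2.
The best pure response is center with expected payoff 7/2.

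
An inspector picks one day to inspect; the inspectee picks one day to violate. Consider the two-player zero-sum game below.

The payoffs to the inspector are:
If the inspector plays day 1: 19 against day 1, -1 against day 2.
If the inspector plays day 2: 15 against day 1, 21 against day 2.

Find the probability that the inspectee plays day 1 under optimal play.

11/13

Row minima are -1 and 15, so the inspector's maximin is 15; column maxima are 19 and 21, so the inspectee's minimax is 19. These differ, so the equilibrium is in mixed strategies.
Let the inspectee play day 1 with probability q. The inspector is indifferent when 19q − (1−q) = 15q + 21(1−q), giving q = 11/13.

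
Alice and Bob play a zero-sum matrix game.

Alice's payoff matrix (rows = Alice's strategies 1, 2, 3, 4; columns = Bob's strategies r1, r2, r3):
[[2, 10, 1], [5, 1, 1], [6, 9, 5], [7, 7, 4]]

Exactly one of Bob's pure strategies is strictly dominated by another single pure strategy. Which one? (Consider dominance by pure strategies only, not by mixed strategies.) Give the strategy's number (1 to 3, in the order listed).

1

Bob prefers columns that give Alice less. Compare r1 with r3: 1 < 2, 1 < 5, 5 < 6, 4 < 7.
So r3 strictly dominates r1 for Bob; r1 is strictly dominated.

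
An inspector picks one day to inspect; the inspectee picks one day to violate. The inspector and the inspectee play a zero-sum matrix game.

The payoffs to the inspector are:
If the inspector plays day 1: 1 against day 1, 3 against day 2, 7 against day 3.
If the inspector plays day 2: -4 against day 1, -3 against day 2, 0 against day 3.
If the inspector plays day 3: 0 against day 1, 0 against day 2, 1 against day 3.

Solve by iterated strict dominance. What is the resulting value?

1

Column day 3 is strictly dominated by day 1 for the inspectee (1<7, -4<0, 0<1); eliminate day 3.
Row day 2 is strictly dominated by row day 1 (1>-4, 3>-3); eliminate day 2.
Row day 3 is strictly dominated by row day 1 (1>0, 3>0); eliminate day 3.
Column day 2 is strictly dominated by day 1 for the inspectee (1<3); eliminate day 2.
Only (day 1, day 1) remains, with payoff 1.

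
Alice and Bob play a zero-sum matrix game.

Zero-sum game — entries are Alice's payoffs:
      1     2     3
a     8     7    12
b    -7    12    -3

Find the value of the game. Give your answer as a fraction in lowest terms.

Column 3 is strictly dominated by 1 for Bob (it gives Alice more in every row).
The remaining 2×2 game on (a, b) × (1, 2) has no saddle point. Let Alice play a with probability p; indifference gives 8p − 7(1−p) = 7p + 12(1−p), so p = 19/20.
Similarly Bob's optimal q on 1 is 1/4, and the value is 8·(1/4) + (7)·(3/4) = 29/4.

29/4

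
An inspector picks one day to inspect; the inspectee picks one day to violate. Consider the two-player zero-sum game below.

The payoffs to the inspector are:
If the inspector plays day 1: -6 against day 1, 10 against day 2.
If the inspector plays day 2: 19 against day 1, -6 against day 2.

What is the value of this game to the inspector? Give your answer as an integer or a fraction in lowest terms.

Row minima are -6 and -6, so the inspector's maximin is -6; column maxima are 19 and 10, so the inspectee's minimax is 10. These differ, so the equilibrium is in mixed strategies.
Let the inspector play day 1 with probability p. The inspectee is indifferent when −6p + 19(1−p) = 10p − 6(1−p), giving p = 25/41.
Let the inspectee play day 1 with probability q. The inspector is indifferent when −6q + 10(1−q) = 19q − 6(1−q), giving q = 16/41.
The value is -6·(16/41) + (10)·(25/41) = 154/41.

154/41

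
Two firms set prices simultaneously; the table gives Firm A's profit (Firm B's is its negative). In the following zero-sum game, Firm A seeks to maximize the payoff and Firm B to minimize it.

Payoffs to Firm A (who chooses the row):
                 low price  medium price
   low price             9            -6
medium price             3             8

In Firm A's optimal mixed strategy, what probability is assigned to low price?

Row minima are -6 and 3, so Firm A's maximin is 3; column maxima are 9 and 8, so Firm B's minimax is 8. These differ, so the equilibrium is in mixed strategies.
Let Firm A play low price with probability p. Firm B is indifferent when 9p + 3(1−p) = −6p + 8(1−p), giving p = 1/4.

1/4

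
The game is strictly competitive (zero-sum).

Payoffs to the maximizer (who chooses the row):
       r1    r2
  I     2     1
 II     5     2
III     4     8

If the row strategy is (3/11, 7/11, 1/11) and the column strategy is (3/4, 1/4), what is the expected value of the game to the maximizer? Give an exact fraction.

Against (3/4, 1/4), each row's expected payoff is I: 7/4; II: 17/4; III: 5.
Taking the (3/11, 7/11, 1/11)-weighted average: (3/11)·(7/4) + (7/11)·(17/4) + (1/11)·(5) = 40/11.

40/11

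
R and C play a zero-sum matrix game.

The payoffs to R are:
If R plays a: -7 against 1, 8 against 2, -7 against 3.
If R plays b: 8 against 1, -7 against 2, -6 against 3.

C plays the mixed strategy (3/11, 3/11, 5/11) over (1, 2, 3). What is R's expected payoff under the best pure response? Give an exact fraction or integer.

a: (-7)·(3/11) + (8)·(3/11) + (-7)·(5/11) = -32/11.
b: (8)·(3/11) + (-7)·(3/11) + (-6)·(5/11) = -27/11.
The best pure response is b with expected payoff -27/11.

-27/11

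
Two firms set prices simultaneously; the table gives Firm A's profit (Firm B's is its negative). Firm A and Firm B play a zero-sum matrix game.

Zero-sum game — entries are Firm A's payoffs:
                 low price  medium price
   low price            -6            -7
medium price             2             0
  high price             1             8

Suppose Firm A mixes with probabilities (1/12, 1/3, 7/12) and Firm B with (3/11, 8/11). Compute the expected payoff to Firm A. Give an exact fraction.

Against (3/11, 8/11), each row's expected payoff is low price: -74/11; medium price: 6/11; high price: 67/11.
Taking the (1/12, 1/3, 7/12)-weighted average: (1/12)·(-74/11) + (1/3)·(6/11) + (7/12)·(67/11) = 419/132.

419/132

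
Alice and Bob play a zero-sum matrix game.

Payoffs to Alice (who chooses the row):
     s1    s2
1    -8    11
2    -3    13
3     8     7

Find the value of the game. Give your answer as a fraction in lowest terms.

125/17

Row 1 is strictly dominated by row 2, so Alice never plays it.
The remaining 2×2 game on (2, 3) × (s1, s2) has no saddle point. Let Alice play 2 with probability p; indifference gives −3p + 8(1−p) = 13p + 7(1−p), so p = 1/17.
Similarly Bob's optimal q on s1 is 6/17, and the value is -3·(6/17) + (13)·(11/17) = 125/17.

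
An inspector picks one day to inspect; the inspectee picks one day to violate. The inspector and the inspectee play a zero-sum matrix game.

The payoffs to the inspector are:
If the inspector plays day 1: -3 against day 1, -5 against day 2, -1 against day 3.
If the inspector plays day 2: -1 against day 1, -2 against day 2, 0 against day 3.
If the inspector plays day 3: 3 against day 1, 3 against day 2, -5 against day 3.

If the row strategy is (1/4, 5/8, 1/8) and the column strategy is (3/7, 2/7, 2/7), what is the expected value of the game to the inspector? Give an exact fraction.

Against (3/7, 2/7, 2/7), each row's expected payoff is day 1: -3; day 2: -1; day 3: 5/7.
Taking the (1/4, 5/8, 1/8)-weighted average: (1/4)·(-3) + (5/8)·(-1) + (1/8)·(5/7) = -9/7.

-9/7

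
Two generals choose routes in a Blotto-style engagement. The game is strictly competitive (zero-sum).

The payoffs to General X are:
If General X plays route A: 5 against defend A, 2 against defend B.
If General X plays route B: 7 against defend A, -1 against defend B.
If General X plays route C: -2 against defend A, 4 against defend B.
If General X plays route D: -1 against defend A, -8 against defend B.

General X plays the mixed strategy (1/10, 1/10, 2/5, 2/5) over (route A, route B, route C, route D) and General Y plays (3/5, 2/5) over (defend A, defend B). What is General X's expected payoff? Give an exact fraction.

-3/5

Against (3/5, 2/5), each row's expected payoff is route A: 19/5; route B: 19/5; route C: 2/5; route D: -19/5.
Taking the (1/10, 1/10, 2/5, 2/5)-weighted average: (1/10)·(19/5) + (1/10)·(19/5) + (2/5)·(2/5) + (2/5)·(-19/5) = -3/5.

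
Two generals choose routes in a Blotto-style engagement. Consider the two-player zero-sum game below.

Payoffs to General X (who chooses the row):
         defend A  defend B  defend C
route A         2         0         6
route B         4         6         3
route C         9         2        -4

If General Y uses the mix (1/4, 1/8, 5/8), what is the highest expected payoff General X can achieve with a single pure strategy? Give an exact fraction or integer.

route A: (2)·(1/4) + (0)·(1/8) + (6)·(5/8) = 17/4.
route B: (4)·(1/4) + (6)·(1/8) + (3)·(5/8) = 29/8.
route C: (9)·(1/4) + (2)·(1/8) + (-4)·(5/8) = 0.
The best pure response is route A with expected payoff 17/4.

17/4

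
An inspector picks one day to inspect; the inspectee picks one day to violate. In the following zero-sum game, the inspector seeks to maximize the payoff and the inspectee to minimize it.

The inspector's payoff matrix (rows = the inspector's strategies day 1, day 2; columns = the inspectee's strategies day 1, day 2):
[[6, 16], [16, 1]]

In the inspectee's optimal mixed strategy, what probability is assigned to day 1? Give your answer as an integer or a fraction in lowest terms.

Row minima are 6 and 1, so the inspector's maximin is 6; column maxima are 16 and 16, so the inspectee's minimax is 16. These differ, so the equilibrium is in mixed strategies.
Let the inspectee play day 1 with probability q. The inspector is indifferent when 6q + 16(1−q) = 16q + (1−q), giving q = 3/5.

3/5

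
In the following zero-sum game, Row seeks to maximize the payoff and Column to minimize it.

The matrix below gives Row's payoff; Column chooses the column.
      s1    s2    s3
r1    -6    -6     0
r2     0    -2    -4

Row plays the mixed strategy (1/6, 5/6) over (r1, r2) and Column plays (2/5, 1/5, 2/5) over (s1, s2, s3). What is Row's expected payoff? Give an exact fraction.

Against (2/5, 1/5, 2/5), each row's expected payoff is r1: -18/5; r2: -2.
Taking the (1/6, 5/6)-weighted average: (1/6)·(-18/5) + (5/6)·(-2) = -34/15.

-34/15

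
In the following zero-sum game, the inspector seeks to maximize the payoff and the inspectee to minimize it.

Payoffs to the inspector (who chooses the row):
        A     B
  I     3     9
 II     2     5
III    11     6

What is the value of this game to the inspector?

81/11

Row II is strictly dominated by row I, so the inspector never plays it.
The remaining 2×2 game on (I, III) × (A, B) has no saddle point. Let the inspector play I with probability p; indifference gives 3p + 11(1−p) = 9p + 6(1−p), so p = 5/11.
Similarly the inspectee's optimal q on A is 3/11, and the value is 3·(3/11) + (9)·(8/11) = 81/11.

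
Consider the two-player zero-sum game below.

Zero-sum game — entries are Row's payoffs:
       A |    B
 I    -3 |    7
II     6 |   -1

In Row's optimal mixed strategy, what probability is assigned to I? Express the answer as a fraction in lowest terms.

Row minima are -3 and -1, so Row's maximin is -1; column maxima are 6 and 7, so Column's minimax is 6. These differ, so the equilibrium is in mixed strategies.
Let Row play I with probability p. Column is indifferent when −3p + 6(1−p) = 7p − (1−p), giving p = 7/17.

7/17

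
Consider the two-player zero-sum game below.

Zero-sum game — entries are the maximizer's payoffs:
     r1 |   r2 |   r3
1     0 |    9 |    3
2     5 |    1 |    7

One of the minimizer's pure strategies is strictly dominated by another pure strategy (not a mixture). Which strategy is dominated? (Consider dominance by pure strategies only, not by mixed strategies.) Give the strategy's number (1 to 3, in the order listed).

3

The minimizer prefers columns that give the maximizer less. Compare r3 with r1: 0 < 3, 5 < 7.
So r1 strictly dominates r3 for the minimizer; r3 is strictly dominated.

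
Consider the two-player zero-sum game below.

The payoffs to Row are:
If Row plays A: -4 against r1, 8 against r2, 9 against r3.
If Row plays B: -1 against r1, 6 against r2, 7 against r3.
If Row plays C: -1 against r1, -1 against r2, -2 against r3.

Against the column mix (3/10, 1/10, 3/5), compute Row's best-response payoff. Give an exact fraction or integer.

5

A: (-4)·(3/10) + (8)·(1/10) + (9)·(3/5) = 5.
B: (-1)·(3/10) + (6)·(1/10) + (7)·(3/5) = 9/2.
C: (-1)·(3/10) + (-1)·(1/10) + (-2)·(3/5) = -8/5.
The best pure response is A with expected payoff 5.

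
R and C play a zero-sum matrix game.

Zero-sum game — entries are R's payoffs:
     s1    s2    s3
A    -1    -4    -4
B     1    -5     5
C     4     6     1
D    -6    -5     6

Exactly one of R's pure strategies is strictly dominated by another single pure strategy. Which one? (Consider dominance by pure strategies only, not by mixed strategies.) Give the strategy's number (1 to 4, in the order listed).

1

Compare A with C: 4 > -1, 6 > -4, 1 > -4.
So C strictly dominates A for R; A is strictly dominated.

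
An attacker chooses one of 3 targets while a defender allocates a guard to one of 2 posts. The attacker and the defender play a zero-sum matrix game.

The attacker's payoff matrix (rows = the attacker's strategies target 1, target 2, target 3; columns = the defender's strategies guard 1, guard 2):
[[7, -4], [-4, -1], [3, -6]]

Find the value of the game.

-23/14

Row target 3 is strictly dominated by row target 1, so the attacker never plays it.
The remaining 2×2 game on (target 1, target 2) × (guard 1, guard 2) has no saddle point. Let the attacker play target 1 with probability p; indifference gives 7p − 4(1−p) = −4p − (1−p), so p = 3/14.
Similarly the defender's optimal q on guard 1 is 3/14, and the value is 7·(3/14) + (-4)·(11/14) = -23/14.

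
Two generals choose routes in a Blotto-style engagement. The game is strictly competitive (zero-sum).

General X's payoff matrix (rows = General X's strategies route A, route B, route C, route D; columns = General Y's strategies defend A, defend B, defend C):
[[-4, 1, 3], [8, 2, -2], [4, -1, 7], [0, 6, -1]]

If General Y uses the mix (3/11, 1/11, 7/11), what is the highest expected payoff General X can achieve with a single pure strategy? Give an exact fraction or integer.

route A: (-4)·(3/11) + (1)·(1/11) + (3)·(7/11) = 10/11.
route B: (8)·(3/11) + (2)·(1/11) + (-2)·(7/11) = 12/11.
route C: (4)·(3/11) + (-1)·(1/11) + (7)·(7/11) = 60/11.
route D: (0)·(3/11) + (6)·(1/11) + (-1)·(7/11) = -1/11.
The best pure response is route C with expected payoff 60/11.

60/11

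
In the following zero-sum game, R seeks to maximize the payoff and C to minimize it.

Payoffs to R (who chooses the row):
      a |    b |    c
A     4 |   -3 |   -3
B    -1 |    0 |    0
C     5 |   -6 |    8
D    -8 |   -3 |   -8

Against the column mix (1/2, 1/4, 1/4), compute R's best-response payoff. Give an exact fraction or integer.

3

A: (4)·(1/2) + (-3)·(1/4) + (-3)·(1/4) = 1/2.
B: (-1)·(1/2) + (0)·(1/4) + (0)·(1/4) = -1/2.
C: (5)·(1/2) + (-6)·(1/4) + (8)·(1/4) = 3.
D: (-8)·(1/2) + (-3)·(1/4) + (-8)·(1/4) = -27/4.
The best pure response is C with expected payoff 3.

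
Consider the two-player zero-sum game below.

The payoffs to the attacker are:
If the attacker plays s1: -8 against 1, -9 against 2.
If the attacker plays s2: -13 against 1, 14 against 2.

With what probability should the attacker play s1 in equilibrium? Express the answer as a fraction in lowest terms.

27/28

Row minima are -9 and -13, so the attacker's maximin is -9; column maxima are -8 and 14, so the defender's minimax is -8. These differ, so the equilibrium is in mixed strategies.
Let the attacker play s1 with probability p. The defender is indifferent when −8p − 13(1−p) = −9p + 14(1−p), giving p = 27/28.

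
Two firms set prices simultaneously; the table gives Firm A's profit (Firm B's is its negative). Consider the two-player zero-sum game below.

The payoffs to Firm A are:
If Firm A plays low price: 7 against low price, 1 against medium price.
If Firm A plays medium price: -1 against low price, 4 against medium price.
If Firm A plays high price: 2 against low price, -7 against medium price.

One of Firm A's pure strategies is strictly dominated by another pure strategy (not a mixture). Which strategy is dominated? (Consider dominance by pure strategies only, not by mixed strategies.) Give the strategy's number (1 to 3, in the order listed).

3

Compare high price with low price: 7 > 2, 1 > -7.
So low price strictly dominates high price for Firm A; high price is strictly dominated.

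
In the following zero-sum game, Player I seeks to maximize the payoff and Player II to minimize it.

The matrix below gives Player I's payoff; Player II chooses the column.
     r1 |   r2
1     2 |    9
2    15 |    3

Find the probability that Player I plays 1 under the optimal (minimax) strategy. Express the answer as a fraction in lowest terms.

Row minima are 2 and 3, so Player I's maximin is 3; column maxima are 15 and 9, so Player II's minimax is 9. These differ, so the equilibrium is in mixed strategies.
Let Player I play 1 with probability p. Player II is indifferent when 2p + 15(1−p) = 9p + 3(1−p), giving p = 12/19.

12/19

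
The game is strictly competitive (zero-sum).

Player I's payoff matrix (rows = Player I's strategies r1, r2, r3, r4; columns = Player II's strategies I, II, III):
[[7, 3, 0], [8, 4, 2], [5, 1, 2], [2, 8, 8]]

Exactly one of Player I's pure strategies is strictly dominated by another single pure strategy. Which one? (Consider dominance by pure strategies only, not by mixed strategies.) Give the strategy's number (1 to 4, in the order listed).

Compare r1 with r2: 8 > 7, 4 > 3, 2 > 0.
So r2 strictly dominates r1 for Player I; r1 is strictly dominated.

1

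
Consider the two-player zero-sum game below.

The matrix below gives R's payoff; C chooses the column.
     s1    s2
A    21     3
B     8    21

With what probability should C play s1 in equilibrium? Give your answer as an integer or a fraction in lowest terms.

18/31

Row minima are 3 and 8, so R's maximin is 8; column maxima are 21 and 21, so C's minimax is 21. These differ, so the equilibrium is in mixed strategies.
Let C play s1 with probability q. R is indifferent when 21q + 3(1−q) = 8q + 21(1−q), giving q = 18/31.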